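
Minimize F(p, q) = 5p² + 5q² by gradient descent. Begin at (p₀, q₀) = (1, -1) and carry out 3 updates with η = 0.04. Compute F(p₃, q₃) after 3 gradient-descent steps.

∇F = (10p, 10q)
Step 1: at (1, -1), ∇F = (10, -10) → (1, -1) − 0.04·(10, -10) = (0.6, -0.6)
Step 2: at (0.6, -0.6), ∇F = (6, -6) → (0.6, -0.6) − 0.04·(6, -6) = (0.36, -0.36)
Step 3: at (0.36, -0.36), ∇F = (3.6, -3.6) → (0.36, -0.36) − 0.04·(3.6, -3.6) = (0.216, -0.216)
F(0.216, -0.216) = 0.46656

0.46656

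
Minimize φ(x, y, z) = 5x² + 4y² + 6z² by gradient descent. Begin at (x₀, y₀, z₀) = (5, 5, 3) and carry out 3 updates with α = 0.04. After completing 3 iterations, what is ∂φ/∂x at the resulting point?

∇φ = (10x, 8y, 12z)
Step 1: at (5, 5, 3), ∇φ = (50, 40, 36) → (5, 5, 3) − 0.04·(50, 40, 36) = (3, 3.4, 1.56)
Step 2: at (3, 3.4, 1.56), ∇φ = (30, 27.2, 18.72) → (3, 3.4, 1.56) − 0.04·(30, 27.2, 18.72) = (1.8, 2.312, 0.8112)
Step 3: at (1.8, 2.312, 0.8112), ∇φ = (18, 18.496, 9.7344) → (1.8, 2.312, 0.8112) − 0.04·(18, 18.496, 9.7344) = (1.08, 1.57216, 0.421824)
∂φ/∂x at (1.08, 1.57216, 0.421824) = 10.8

10.8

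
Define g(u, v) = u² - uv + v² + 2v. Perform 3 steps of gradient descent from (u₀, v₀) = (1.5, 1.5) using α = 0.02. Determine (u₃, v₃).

∇g = (2u - v, -u + 2v + 2)
(u₁, v₁) = (1.5, 1.5) − 0.02·(1.5, 3.5) = (1.47, 1.43)
(u₂, v₂) = (1.47, 1.43) − 0.02·(1.51, 3.39) = (1.4398, 1.3622)
(u₃, v₃) = (1.4398, 1.3622) − 0.02·(1.5174, 3.2846) = (1.409452, 1.296508)

(1.409452, 1.296508)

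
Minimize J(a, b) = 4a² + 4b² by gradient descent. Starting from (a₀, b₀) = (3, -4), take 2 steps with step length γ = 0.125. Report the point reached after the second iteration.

∇J = (8a, 8b)
Step 1: at (3, -4), ∇J = (24, -32) → (3, -4) − 0.125·(24, -32) = (0, 0)
Step 2: at (0, 0), ∇J = (0, 0) → (0, 0) − 0.125·(0, 0) = (0, 0)

(0, 0)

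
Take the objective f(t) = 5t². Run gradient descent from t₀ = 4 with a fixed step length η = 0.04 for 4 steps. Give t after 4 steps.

f′(t) = 10t
Step 1: f′(4) = 40; t₁ = 4 − 0.04·40 = 2.4
Step 2: f′(2.4) = 24; t₂ = 2.4 − 0.04·24 = 1.44
Step 3: f′(1.44) = 14.4; t₃ = 1.44 − 0.04·14.4 = 0.864
Step 4: f′(0.864) = 8.64; t₄ = 0.864 − 0.04·8.64 = 0.5184

0.5184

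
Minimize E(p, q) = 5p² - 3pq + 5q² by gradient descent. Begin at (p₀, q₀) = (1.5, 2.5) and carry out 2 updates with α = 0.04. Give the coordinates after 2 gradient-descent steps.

(0.9216, 1.152)

∇E = (10p - 3q, -3p + 10q)
Step 1: at (1.5, 2.5), ∇E = (7.5, 20.5) → (1.5, 2.5) − 0.04·(7.5, 20.5) = (1.2, 1.68)
Step 2: at (1.2, 1.68), ∇E = (6.96, 13.2) → (1.2, 1.68) − 0.04·(6.96, 13.2) = (0.9216, 1.152)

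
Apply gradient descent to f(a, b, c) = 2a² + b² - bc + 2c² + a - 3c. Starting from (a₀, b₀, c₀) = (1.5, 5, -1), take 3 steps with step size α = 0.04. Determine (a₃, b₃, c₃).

∇f = (4a + 1, 2b - c, -b + 4c - 3)
Step 1: at (1.5, 5, -1), ∇f = (7, 11, -12) → (1.5, 5, -1) − 0.04·(7, 11, -12) = (1.22, 4.56, -0.52)
Step 2: at (1.22, 4.56, -0.52), ∇f = (5.88, 9.64, -9.64) → (1.22, 4.56, -0.52) − 0.04·(5.88, 9.64, -9.64) = (0.9848, 4.1744, -0.1344)
Step 3: at (0.9848, 4.1744, -0.1344), ∇f = (4.9392, 8.4832, -7.712) → (0.9848, 4.1744, -0.1344) − 0.04·(4.9392, 8.4832, -7.712) = (0.787232, 3.835072, 0.17408)

(0.787232, 3.835072, 0.17408)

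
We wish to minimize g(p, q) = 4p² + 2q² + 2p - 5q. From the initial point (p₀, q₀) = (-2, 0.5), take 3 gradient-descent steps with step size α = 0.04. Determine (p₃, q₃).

∇g = (8p + 2, 4q - 5)
(p₁, q₁) = (-2, 0.5) − 0.04·(-14, -3) = (-1.44, 0.62)
(p₂, q₂) = (-1.44, 0.62) − 0.04·(-9.52, -2.52) = (-1.0592, 0.7208)
(p₃, q₃) = (-1.0592, 0.7208) − 0.04·(-6.4736, -2.1168) = (-0.800256, 0.805472)

(-0.800256, 0.805472)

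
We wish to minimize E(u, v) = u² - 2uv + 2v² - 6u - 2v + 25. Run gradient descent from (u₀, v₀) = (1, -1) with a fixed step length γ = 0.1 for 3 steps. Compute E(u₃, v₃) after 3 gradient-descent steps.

14.214272

∇E = (2u - 2v - 6, -2u + 4v - 2)
Step 1: at (1, -1), ∇E = (-2, -8) → (1, -1) − 0.1·(-2, -8) = (1.2, -0.2)
Step 2: at (1.2, -0.2), ∇E = (-3.2, -5.2) → (1.2, -0.2) − 0.1·(-3.2, -5.2) = (1.52, 0.32)
Step 3: at (1.52, 0.32), ∇E = (-3.6, -3.76) → (1.52, 0.32) − 0.1·(-3.6, -3.76) = (1.88, 0.696)
E(1.88, 0.696) = 14.214272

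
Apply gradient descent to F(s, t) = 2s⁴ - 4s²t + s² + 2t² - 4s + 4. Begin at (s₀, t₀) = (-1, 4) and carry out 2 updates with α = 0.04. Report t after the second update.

∇F = (8s³ - 8st + 2s - 4, -4s² + 4t)
(s₁, t₁) = (-1, 4) − 0.04·(18, 12) = (-1.72, 3.52)
(s₂, t₂) = (-1.72, 3.52) − 0.04·(0.287616, 2.2464) = (-1.73150464, 3.430144)
t = 3.430144

3.430144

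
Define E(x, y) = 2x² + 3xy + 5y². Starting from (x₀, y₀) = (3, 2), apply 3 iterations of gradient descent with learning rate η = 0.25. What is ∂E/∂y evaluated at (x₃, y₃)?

-184.78125

∇E = (4x + 3y, 3x + 10y)
Step 1: at (3, 2), ∇E = (18, 29) → (3, 2) − 0.25·(18, 29) = (-1.5, -5.25)
Step 2: at (-1.5, -5.25), ∇E = (-21.75, -57) → (-1.5, -5.25) − 0.25·(-21.75, -57) = (3.9375, 9)
Step 3: at (3.9375, 9), ∇E = (42.75, 101.8125) → (3.9375, 9) − 0.25·(42.75, 101.8125) = (-6.75, -16.453125)
∂E/∂y at (-6.75, -16.453125) = -184.78125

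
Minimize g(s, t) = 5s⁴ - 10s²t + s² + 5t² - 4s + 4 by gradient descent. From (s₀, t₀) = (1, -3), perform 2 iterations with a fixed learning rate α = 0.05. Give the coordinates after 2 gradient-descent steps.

(24.879, 3.705)

∇g = (20s³ - 20st + 2s - 4, -10s² + 10t)
Step 1: at (1, -3), ∇g = (78, -40) → (1, -3) − 0.05·(78, -40) = (-2.9, -1)
Step 2: at (-2.9, -1), ∇g = (-555.58, -94.1) → (-2.9, -1) − 0.05·(-555.58, -94.1) = (24.879, 3.705)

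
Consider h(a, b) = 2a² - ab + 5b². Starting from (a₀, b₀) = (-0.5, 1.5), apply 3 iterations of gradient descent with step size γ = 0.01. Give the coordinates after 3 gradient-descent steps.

(-0.4035735, 1.0809355)

∇h = (4a - b, -a + 10b)
(a₁, b₁) = (-0.5, 1.5) − 0.01·(-3.5, 15.5) = (-0.465, 1.345)
(a₂, b₂) = (-0.465, 1.345) − 0.01·(-3.205, 13.915) = (-0.43295, 1.20585)
(a₃, b₃) = (-0.43295, 1.20585) − 0.01·(-2.93765, 12.49145) = (-0.4035735, 1.0809355)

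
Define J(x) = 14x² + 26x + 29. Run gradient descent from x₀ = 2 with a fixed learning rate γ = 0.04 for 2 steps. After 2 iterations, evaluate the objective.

16.95346944

J′(x) = 28x + 26
x₁ = 2 − 0.04·82 = -1.28
x₂ = -1.28 − 0.04·(-9.84) = -0.8864
J(-0.8864) = 16.95346944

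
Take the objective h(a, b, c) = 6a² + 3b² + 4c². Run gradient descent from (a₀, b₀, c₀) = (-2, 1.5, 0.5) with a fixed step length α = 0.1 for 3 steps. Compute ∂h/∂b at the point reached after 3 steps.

0.576

∇h = (12a, 6b, 8c)
Step 1: at (-2, 1.5, 0.5), ∇h = (-24, 9, 4) → (-2, 1.5, 0.5) − 0.1·(-24, 9, 4) = (0.4, 0.6, 0.1)
Step 2: at (0.4, 0.6, 0.1), ∇h = (4.8, 3.6, 0.8) → (0.4, 0.6, 0.1) − 0.1·(4.8, 3.6, 0.8) = (-0.08, 0.24, 0.02)
Step 3: at (-0.08, 0.24, 0.02), ∇h = (-0.96, 1.44, 0.16) → (-0.08, 0.24, 0.02) − 0.1·(-0.96, 1.44, 0.16) = (0.016, 0.096, 0.004)
∂h/∂b at (0.016, 0.096, 0.004) = 0.576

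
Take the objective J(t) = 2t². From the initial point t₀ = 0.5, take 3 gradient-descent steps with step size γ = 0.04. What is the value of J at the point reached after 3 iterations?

0.175649015808

J′(t) = 4t
t₁ = 0.5 − 0.04·2 = 0.42
t₂ = 0.42 − 0.04·1.68 = 0.3528
t₃ = 0.3528 − 0.04·1.4112 = 0.296352
J(0.296352) = 0.175649015808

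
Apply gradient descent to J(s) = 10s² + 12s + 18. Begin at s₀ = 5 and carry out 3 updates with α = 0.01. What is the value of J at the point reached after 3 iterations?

96.6083584

J′(s) = 20s + 12
s₁ = 5 − 0.01·112 = 3.88
s₂ = 3.88 − 0.01·89.6 = 2.984
s₃ = 2.984 − 0.01·71.68 = 2.2672
J(2.2672) = 96.6083584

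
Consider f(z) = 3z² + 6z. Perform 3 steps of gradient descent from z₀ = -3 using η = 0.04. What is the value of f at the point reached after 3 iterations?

f′(z) = 6z + 6
Step 1: f′(-3) = -12; z₁ = -3 − 0.04·(-12) = -2.52
Step 2: f′(-2.52) = -9.12; z₂ = -2.52 − 0.04·(-9.12) = -2.1552
Step 3: f′(-2.1552) = -6.9312; z₃ = -2.1552 − 0.04·(-6.9312) = -1.877952
f(-1.877952) = -0.687600857088

-0.687600857088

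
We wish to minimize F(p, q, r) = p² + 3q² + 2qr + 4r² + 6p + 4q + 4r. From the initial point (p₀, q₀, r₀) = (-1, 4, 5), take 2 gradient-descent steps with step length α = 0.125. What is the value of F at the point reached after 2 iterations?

-9.35546875

∇F = (2p + 6, 6q + 2r + 4, 2q + 8r + 4)
(p₁, q₁, r₁) = (-1, 4, 5) − 0.125·(4, 38, 52) = (-1.5, -0.75, -1.5)
(p₂, q₂, r₂) = (-1.5, -0.75, -1.5) − 0.125·(3, -3.5, -9.5) = (-1.875, -0.3125, -0.3125)
F(-1.875, -0.3125, -0.3125) = -9.35546875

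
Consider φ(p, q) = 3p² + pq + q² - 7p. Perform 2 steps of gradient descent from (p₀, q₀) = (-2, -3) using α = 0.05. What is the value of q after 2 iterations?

∇φ = (6p + q - 7, p + 2q)
(p₁, q₁) = (-2, -3) − 0.05·(-22, -8) = (-0.9, -2.6)
(p₂, q₂) = (-0.9, -2.6) − 0.05·(-15, -6.1) = (-0.15, -2.295)
q = -2.295

-2.295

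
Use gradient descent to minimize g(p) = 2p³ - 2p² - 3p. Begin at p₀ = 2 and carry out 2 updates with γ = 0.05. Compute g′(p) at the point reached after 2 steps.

1.085043375

g′(p) = 6p² - 4p - 3
Step 1: g′(2) = 13; p₁ = 2 − 0.05·13 = 1.35
Step 2: g′(1.35) = 2.535; p₂ = 1.35 − 0.05·2.535 = 1.22325
g′(p) at (1.22325) = 1.085043375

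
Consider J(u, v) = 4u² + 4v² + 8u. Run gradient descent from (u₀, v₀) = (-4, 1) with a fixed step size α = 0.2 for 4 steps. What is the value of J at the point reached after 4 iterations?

∇J = (8u + 8, 8v)
(u₁, v₁) = (-4, 1) − 0.2·(-24, 8) = (0.8, -0.6)
(u₂, v₂) = (0.8, -0.6) − 0.2·(14.4, -4.8) = (-2.08, 0.36)
(u₃, v₃) = (-2.08, 0.36) − 0.2·(-8.64, 2.88) = (-0.352, -0.216)
(u₄, v₄) = (-0.352, -0.216) − 0.2·(5.184, -1.728) = (-1.3888, 0.1296)
J(-1.3888, 0.1296) = -3.3281536

-3.3281536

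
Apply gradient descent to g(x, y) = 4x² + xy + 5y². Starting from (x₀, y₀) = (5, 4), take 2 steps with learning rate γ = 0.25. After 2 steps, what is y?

12.375

∇g = (8x + y, x + 10y)
Step 1: at (5, 4), ∇g = (44, 45) → (5, 4) − 0.25·(44, 45) = (-6, -7.25)
Step 2: at (-6, -7.25), ∇g = (-55.25, -78.5) → (-6, -7.25) − 0.25·(-55.25, -78.5) = (7.8125, 12.375)
y = 12.375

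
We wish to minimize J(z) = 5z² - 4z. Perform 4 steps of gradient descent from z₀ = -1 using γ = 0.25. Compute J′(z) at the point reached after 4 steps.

-70.875

J′(z) = 10z - 4
z₁ = -1 − 0.25·(-14) = 2.5
z₂ = 2.5 − 0.25·21 = -2.75
z₃ = -2.75 − 0.25·(-31.5) = 5.125
z₄ = 5.125 − 0.25·47.25 = -6.6875
J′(z) at (-6.6875) = -70.875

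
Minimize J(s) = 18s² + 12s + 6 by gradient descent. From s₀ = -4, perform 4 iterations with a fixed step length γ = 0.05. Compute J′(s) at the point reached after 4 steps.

J′(s) = 36s + 12
Step 1: J′(-4) = -132; s₁ = -4 − 0.05·(-132) = 2.6
Step 2: J′(2.6) = 105.6; s₂ = 2.6 − 0.05·105.6 = -2.68
Step 3: J′(-2.68) = -84.48; s₃ = -2.68 − 0.05·(-84.48) = 1.544
Step 4: J′(1.544) = 67.584; s₄ = 1.544 − 0.05·67.584 = -1.8352
J′(s) at (-1.8352) = -54.0672

-54.0672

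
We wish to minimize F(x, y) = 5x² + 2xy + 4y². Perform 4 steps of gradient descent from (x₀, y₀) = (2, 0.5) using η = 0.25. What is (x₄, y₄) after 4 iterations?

(17.96875, 10.9375)

∇F = (10x + 2y, 2x + 8y)
(x₁, y₁) = (2, 0.5) − 0.25·(21, 8) = (-3.25, -1.5)
(x₂, y₂) = (-3.25, -1.5) − 0.25·(-35.5, -18.5) = (5.625, 3.125)
(x₃, y₃) = (5.625, 3.125) − 0.25·(62.5, 36.25) = (-10, -5.9375)
(x₄, y₄) = (-10, -5.9375) − 0.25·(-111.875, -67.5) = (17.96875, 10.9375)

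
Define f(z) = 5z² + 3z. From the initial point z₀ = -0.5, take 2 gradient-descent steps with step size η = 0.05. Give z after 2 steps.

-0.35

f′(z) = 10z + 3
z₁ = -0.5 − 0.05·(-2) = -0.4
z₂ = -0.4 − 0.05·(-1) = -0.35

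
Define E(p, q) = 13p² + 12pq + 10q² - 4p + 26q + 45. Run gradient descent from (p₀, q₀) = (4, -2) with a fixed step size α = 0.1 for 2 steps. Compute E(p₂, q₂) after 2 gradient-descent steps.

∇E = (26p + 12q - 4, 12p + 20q + 26)
Step 1: at (4, -2), ∇E = (76, 34) → (4, -2) − 0.1·(76, 34) = (-3.6, -5.4)
Step 2: at (-3.6, -5.4), ∇E = (-162.4, -125.2) → (-3.6, -5.4) − 0.1·(-162.4, -125.2) = (12.64, 7.12)
E(12.64, 7.12) = 3843.4704

3843.4704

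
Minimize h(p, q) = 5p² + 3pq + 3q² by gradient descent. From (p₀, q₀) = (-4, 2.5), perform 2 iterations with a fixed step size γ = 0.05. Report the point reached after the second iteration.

∇h = (10p + 3q, 3p + 6q)
Step 1: at (-4, 2.5), ∇h = (-32.5, 3) → (-4, 2.5) − 0.05·(-32.5, 3) = (-2.375, 2.35)
Step 2: at (-2.375, 2.35), ∇h = (-16.7, 6.975) → (-2.375, 2.35) − 0.05·(-16.7, 6.975) = (-1.54, 2.00125)

(-1.54, 2.00125)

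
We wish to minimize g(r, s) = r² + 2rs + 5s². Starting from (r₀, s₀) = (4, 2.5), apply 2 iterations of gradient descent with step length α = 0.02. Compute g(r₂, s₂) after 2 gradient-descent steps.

∇g = (2r + 2s, 2r + 10s)
(r₁, s₁) = (4, 2.5) − 0.02·(13, 33) = (3.74, 1.84)
(r₂, s₂) = (3.74, 1.84) − 0.02·(11.16, 25.88) = (3.5168, 1.3224)
g(3.5168, 1.3224) = 30.41282368

30.41282368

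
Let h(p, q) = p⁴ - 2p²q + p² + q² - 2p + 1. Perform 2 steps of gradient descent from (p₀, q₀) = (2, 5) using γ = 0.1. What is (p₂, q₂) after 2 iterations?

∇h = (4p³ - 4pq + 2p - 2, -2p² + 2q)
Step 1: at (2, 5), ∇h = (-6, 2) → (2, 5) − 0.1·(-6, 2) = (2.6, 4.8)
Step 2: at (2.6, 4.8), ∇h = (23.584, -3.92) → (2.6, 4.8) − 0.1·(23.584, -3.92) = (0.2416, 5.192)

(0.2416, 5.192)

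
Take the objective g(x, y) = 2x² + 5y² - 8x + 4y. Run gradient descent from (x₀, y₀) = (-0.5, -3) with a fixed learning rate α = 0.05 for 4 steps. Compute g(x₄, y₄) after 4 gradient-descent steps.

-6.57081675

∇g = (4x - 8, 10y + 4)
(x₁, y₁) = (-0.5, -3) − 0.05·(-10, -26) = (0, -1.7)
(x₂, y₂) = (0, -1.7) − 0.05·(-8, -13) = (0.4, -1.05)
(x₃, y₃) = (0.4, -1.05) − 0.05·(-6.4, -6.5) = (0.72, -0.725)
(x₄, y₄) = (0.72, -0.725) − 0.05·(-5.12, -3.25) = (0.976, -0.5625)
g(0.976, -0.5625) = -6.57081675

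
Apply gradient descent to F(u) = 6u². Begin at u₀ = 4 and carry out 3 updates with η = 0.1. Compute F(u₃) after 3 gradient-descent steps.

0.006144

F′(u) = 12u
u₁ = 4 − 0.1·48 = -0.8
u₂ = -0.8 − 0.1·(-9.6) = 0.16
u₃ = 0.16 − 0.1·1.92 = -0.032
F(-0.032) = 0.006144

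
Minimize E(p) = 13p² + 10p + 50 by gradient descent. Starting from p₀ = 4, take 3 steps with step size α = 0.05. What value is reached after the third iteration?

-0.503

E′(p) = 26p + 10
Step 1: E′(4) = 114; p₁ = 4 − 0.05·114 = -1.7
Step 2: E′(-1.7) = -34.2; p₂ = -1.7 − 0.05·(-34.2) = 0.01
Step 3: E′(0.01) = 10.26; p₃ = 0.01 − 0.05·10.26 = -0.503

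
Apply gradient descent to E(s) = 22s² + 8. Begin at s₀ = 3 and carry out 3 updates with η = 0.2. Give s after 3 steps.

E′(s) = 44s
Step 1: E′(3) = 132; s₁ = 3 − 0.2·132 = -23.4
Step 2: E′(-23.4) = -1029.6; s₂ = -23.4 − 0.2·(-1029.6) = 182.52
Step 3: E′(182.52) = 8030.88; s₃ = 182.52 − 0.2·8030.88 = -1423.656

-1423.656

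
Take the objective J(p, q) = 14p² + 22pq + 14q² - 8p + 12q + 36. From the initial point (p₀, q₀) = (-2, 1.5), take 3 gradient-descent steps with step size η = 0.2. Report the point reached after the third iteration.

∇J = (28p + 22q - 8, 22p + 28q + 12)
Step 1: at (-2, 1.5), ∇J = (-31, 10) → (-2, 1.5) − 0.2·(-31, 10) = (4.2, -0.5)
Step 2: at (4.2, -0.5), ∇J = (98.6, 90.4) → (4.2, -0.5) − 0.2·(98.6, 90.4) = (-15.52, -18.58)
Step 3: at (-15.52, -18.58), ∇J = (-851.32, -849.68) → (-15.52, -18.58) − 0.2·(-851.32, -849.68) = (154.744, 151.356)

(154.744, 151.356)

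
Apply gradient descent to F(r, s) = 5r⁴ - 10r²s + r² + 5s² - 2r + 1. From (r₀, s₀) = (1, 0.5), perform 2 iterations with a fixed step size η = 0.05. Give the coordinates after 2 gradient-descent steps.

∇F = (20r³ - 20rs + 2r - 2, -10r² + 10s)
Step 1: at (1, 0.5), ∇F = (10, -5) → (1, 0.5) − 0.05·(10, -5) = (0.5, 0.75)
Step 2: at (0.5, 0.75), ∇F = (-6, 5) → (0.5, 0.75) − 0.05·(-6, 5) = (0.8, 0.5)

(0.8, 0.5)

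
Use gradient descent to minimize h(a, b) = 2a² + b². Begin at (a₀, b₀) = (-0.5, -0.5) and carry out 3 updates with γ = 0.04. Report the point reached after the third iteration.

∇h = (4a, 2b)
Step 1: at (-0.5, -0.5), ∇h = (-2, -1) → (-0.5, -0.5) − 0.04·(-2, -1) = (-0.42, -0.46)
Step 2: at (-0.42, -0.46), ∇h = (-1.68, -0.92) → (-0.42, -0.46) − 0.04·(-1.68, -0.92) = (-0.3528, -0.4232)
Step 3: at (-0.3528, -0.4232), ∇h = (-1.4112, -0.8464) → (-0.3528, -0.4232) − 0.04·(-1.4112, -0.8464) = (-0.296352, -0.389344)

(-0.296352, -0.389344)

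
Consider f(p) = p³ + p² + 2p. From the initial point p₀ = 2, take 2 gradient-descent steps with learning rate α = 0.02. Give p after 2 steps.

f′(p) = 3p² + 2p + 2
p₁ = 2 − 0.02·18 = 1.64
p₂ = 1.64 − 0.02·13.3488 = 1.373024

1.373024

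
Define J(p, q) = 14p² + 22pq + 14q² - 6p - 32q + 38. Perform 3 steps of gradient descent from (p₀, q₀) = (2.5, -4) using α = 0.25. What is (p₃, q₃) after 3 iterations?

∇J = (28p + 22q - 6, 22p + 28q - 32)
Step 1: at (2.5, -4), ∇J = (-24, -89) → (2.5, -4) − 0.25·(-24, -89) = (8.5, 18.25)
Step 2: at (8.5, 18.25), ∇J = (633.5, 666) → (8.5, 18.25) − 0.25·(633.5, 666) = (-149.875, -148.25)
Step 3: at (-149.875, -148.25), ∇J = (-7464, -7480.25) → (-149.875, -148.25) − 0.25·(-7464, -7480.25) = (1716.125, 1721.8125)

(1716.125, 1721.8125)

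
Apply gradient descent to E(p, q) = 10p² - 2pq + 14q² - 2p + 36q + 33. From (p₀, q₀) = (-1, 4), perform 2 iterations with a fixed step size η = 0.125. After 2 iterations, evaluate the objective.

17614.1640625

∇E = (20p - 2q - 2, -2p + 28q + 36)
Step 1: at (-1, 4), ∇E = (-30, 150) → (-1, 4) − 0.125·(-30, 150) = (2.75, -14.75)
Step 2: at (2.75, -14.75), ∇E = (82.5, -382.5) → (2.75, -14.75) − 0.125·(82.5, -382.5) = (-7.5625, 33.0625)
E(-7.5625, 33.0625) = 17614.1640625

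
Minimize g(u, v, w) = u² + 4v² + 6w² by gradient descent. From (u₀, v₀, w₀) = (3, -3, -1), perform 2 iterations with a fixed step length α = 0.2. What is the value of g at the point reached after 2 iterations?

∇g = (2u, 8v, 12w)
(u₁, v₁, w₁) = (3, -3, -1) − 0.2·(6, -24, -12) = (1.8, 1.8, 1.4)
(u₂, v₂, w₂) = (1.8, 1.8, 1.4) − 0.2·(3.6, 14.4, 16.8) = (1.08, -1.08, -1.96)
g(1.08, -1.08, -1.96) = 28.8816

28.8816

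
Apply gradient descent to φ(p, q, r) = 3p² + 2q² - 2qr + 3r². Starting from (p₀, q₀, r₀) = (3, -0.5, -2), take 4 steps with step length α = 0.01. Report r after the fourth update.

∇φ = (6p, 4q - 2r, -2q + 6r)
Step 1: at (3, -0.5, -2), ∇φ = (18, 2, -11) → (3, -0.5, -2) − 0.01·(18, 2, -11) = (2.82, -0.52, -1.89)
Step 2: at (2.82, -0.52, -1.89), ∇φ = (16.92, 1.7, -10.3) → (2.82, -0.52, -1.89) − 0.01·(16.92, 1.7, -10.3) = (2.6508, -0.537, -1.787)
Step 3: at (2.6508, -0.537, -1.787), ∇φ = (15.9048, 1.426, -9.648) → (2.6508, -0.537, -1.787) − 0.01·(15.9048, 1.426, -9.648) = (2.491752, -0.55126, -1.69052)
Step 4: at (2.491752, -0.55126, -1.69052), ∇φ = (14.950512, 1.176, -9.0406) → (2.491752, -0.55126, -1.69052) − 0.01·(14.950512, 1.176, -9.0406) = (2.34224688, -0.56302, -1.600114)
r = -1.600114

-1.600114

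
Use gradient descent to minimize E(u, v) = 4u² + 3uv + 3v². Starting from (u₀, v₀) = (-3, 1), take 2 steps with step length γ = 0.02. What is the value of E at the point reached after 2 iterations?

∇E = (8u + 3v, 3u + 6v)
Step 1: at (-3, 1), ∇E = (-21, -3) → (-3, 1) − 0.02·(-21, -3) = (-2.58, 1.06)
Step 2: at (-2.58, 1.06), ∇E = (-17.46, -1.38) → (-2.58, 1.06) − 0.02·(-17.46, -1.38) = (-2.2308, 1.0876)
E(-2.2308, 1.0876) = 16.1758416

16.1758416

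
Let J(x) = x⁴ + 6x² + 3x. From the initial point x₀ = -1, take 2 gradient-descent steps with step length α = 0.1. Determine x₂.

-0.3708

J′(x) = 4x³ + 12x + 3
Step 1: J′(-1) = -13; x₁ = -1 − 0.1·(-13) = 0.3
Step 2: J′(0.3) = 6.708; x₂ = 0.3 − 0.1·6.708 = -0.3708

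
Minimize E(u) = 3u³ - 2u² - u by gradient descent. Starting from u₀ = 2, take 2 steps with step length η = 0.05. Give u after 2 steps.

0.639875

E′(u) = 9u² - 4u - 1
Step 1: E′(2) = 27; u₁ = 2 − 0.05·27 = 0.65
Step 2: E′(0.65) = 0.2025; u₂ = 0.65 − 0.05·0.2025 = 0.639875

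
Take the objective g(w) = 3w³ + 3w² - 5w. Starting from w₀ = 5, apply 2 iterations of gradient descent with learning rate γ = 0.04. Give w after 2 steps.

g′(w) = 9w² + 6w - 5
w₁ = 5 − 0.04·250 = -5
w₂ = -5 − 0.04·190 = -12.6

-12.6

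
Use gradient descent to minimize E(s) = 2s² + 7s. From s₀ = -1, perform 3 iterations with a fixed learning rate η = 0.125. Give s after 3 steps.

E′(s) = 4s + 7
s₁ = -1 − 0.125·3 = -1.375
s₂ = -1.375 − 0.125·1.5 = -1.5625
s₃ = -1.5625 − 0.125·0.75 = -1.65625

-1.65625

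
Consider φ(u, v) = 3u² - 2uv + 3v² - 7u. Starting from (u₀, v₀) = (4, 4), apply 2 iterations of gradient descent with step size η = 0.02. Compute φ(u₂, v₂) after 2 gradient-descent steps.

∇φ = (6u - 2v - 7, -2u + 6v)
(u₁, v₁) = (4, 4) − 0.02·(9, 16) = (3.82, 3.68)
(u₂, v₂) = (3.82, 3.68) − 0.02·(8.56, 14.44) = (3.6488, 3.3912)
φ(3.6488, 3.3912) = 24.15271552

24.15271552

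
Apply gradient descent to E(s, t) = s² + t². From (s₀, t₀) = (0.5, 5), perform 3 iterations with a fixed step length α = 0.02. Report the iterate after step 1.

∇E = (2s, 2t)
Step 1: at (0.5, 5), ∇E = (1, 10) → (0.5, 5) − 0.02·(1, 10) = (0.48, 4.8)

(0.48, 4.8)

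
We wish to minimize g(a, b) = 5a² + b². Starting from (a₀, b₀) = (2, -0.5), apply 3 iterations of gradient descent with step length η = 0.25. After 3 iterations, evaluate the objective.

227.81640625

∇g = (10a, 2b)
Step 1: at (2, -0.5), ∇g = (20, -1) → (2, -0.5) − 0.25·(20, -1) = (-3, -0.25)
Step 2: at (-3, -0.25), ∇g = (-30, -0.5) → (-3, -0.25) − 0.25·(-30, -0.5) = (4.5, -0.125)
Step 3: at (4.5, -0.125), ∇g = (45, -0.25) → (4.5, -0.125) − 0.25·(45, -0.25) = (-6.75, -0.0625)
g(-6.75, -0.0625) = 227.81640625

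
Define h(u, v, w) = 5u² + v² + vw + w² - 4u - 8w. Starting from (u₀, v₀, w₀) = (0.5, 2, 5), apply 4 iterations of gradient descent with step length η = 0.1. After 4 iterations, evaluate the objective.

-18.63103713

∇h = (10u - 4, 2v + w, v + 2w - 8)
(u₁, v₁, w₁) = (0.5, 2, 5) − 0.1·(1, 9, 4) = (0.4, 1.1, 4.6)
(u₂, v₂, w₂) = (0.4, 1.1, 4.6) − 0.1·(0, 6.8, 2.3) = (0.4, 0.42, 4.37)
(u₃, v₃, w₃) = (0.4, 0.42, 4.37) − 0.1·(0, 5.21, 1.16) = (0.4, -0.101, 4.254)
(u₄, v₄, w₄) = (0.4, -0.101, 4.254) − 0.1·(0, 4.052, 0.407) = (0.4, -0.5062, 4.2133)
h(0.4, -0.5062, 4.2133) = -18.63103713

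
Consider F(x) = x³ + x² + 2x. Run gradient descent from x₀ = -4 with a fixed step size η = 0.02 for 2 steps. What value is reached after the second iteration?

F′(x) = 3x² + 2x + 2
Step 1: F′(-4) = 42; x₁ = -4 − 0.02·42 = -4.84
Step 2: F′(-4.84) = 62.5968; x₂ = -4.84 − 0.02·62.5968 = -6.091936

-6.091936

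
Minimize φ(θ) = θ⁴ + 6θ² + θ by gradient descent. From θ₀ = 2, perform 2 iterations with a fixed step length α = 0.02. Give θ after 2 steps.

φ′(θ) = 4θ³ + 12θ + 1
θ₁ = 2 − 0.02·57 = 0.86
θ₂ = 0.86 − 0.02·13.864224 = 0.58271552

0.58271552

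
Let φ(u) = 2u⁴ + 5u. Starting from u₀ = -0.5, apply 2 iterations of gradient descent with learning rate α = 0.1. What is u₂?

φ′(u) = 8u³ + 5
u₁ = -0.5 − 0.1·4 = -0.9
u₂ = -0.9 − 0.1·(-0.832) = -0.8168

-0.8168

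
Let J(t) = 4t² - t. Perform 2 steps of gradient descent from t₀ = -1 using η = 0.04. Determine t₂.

-0.3952

J′(t) = 8t - 1
Step 1: J′(-1) = -9; t₁ = -1 − 0.04·(-9) = -0.64
Step 2: J′(-0.64) = -6.12; t₂ = -0.64 − 0.04·(-6.12) = -0.3952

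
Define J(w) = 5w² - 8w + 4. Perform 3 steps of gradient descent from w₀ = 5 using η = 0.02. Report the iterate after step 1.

J′(w) = 10w - 8
w₁ = 5 − 0.02·42 = 4.16

4.16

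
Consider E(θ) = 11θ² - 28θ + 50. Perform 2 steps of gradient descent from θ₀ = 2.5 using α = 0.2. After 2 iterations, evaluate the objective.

E′(θ) = 22θ - 28
θ₁ = 2.5 − 0.2·27 = -2.9
θ₂ = -2.9 − 0.2·(-91.8) = 15.46
E(15.46) = 2246.2476

2246.2476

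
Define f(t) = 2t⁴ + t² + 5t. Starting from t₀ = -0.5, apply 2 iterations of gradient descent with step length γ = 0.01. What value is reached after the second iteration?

-0.55748984

f′(t) = 8t³ + 2t + 5
t₁ = -0.5 − 0.01·3 = -0.53
t₂ = -0.53 − 0.01·2.748984 = -0.55748984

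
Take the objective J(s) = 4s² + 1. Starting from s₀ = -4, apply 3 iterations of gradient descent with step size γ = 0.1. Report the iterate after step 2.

-0.16

J′(s) = 8s
Step 1: J′(-4) = -32; s₁ = -4 − 0.1·(-32) = -0.8
Step 2: J′(-0.8) = -6.4; s₂ = -0.8 − 0.1·(-6.4) = -0.16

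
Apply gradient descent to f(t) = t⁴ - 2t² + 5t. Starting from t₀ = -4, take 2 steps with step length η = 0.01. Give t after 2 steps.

-1.586315

f′(t) = 4t³ - 4t + 5
t₁ = -4 − 0.01·(-235) = -1.65
t₂ = -1.65 − 0.01·(-6.3685) = -1.586315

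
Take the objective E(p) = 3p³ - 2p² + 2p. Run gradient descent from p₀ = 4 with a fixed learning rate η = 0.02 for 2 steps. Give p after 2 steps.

1.1192

E′(p) = 9p² - 4p + 2
p₁ = 4 − 0.02·130 = 1.4
p₂ = 1.4 − 0.02·14.04 = 1.1192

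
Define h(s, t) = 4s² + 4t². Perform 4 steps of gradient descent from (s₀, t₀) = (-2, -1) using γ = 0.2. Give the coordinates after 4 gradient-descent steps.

(-0.2592, -0.1296)

∇h = (8s, 8t)
Step 1: at (-2, -1), ∇h = (-16, -8) → (-2, -1) − 0.2·(-16, -8) = (1.2, 0.6)
Step 2: at (1.2, 0.6), ∇h = (9.6, 4.8) → (1.2, 0.6) − 0.2·(9.6, 4.8) = (-0.72, -0.36)
Step 3: at (-0.72, -0.36), ∇h = (-5.76, -2.88) → (-0.72, -0.36) − 0.2·(-5.76, -2.88) = (0.432, 0.216)
Step 4: at (0.432, 0.216), ∇h = (3.456, 1.728) → (0.432, 0.216) − 0.2·(3.456, 1.728) = (-0.2592, -0.1296)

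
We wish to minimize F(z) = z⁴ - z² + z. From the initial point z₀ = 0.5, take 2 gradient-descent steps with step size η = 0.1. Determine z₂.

F′(z) = 4z³ - 2z + 1
z₁ = 0.5 − 0.1·0.5 = 0.45
z₂ = 0.45 − 0.1·0.4645 = 0.40355

0.40355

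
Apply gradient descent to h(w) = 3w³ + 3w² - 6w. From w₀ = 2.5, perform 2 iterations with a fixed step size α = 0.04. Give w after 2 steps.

h′(w) = 9w² + 6w - 6
Step 1: h′(2.5) = 65.25; w₁ = 2.5 − 0.04·65.25 = -0.11
Step 2: h′(-0.11) = -6.5511; w₂ = -0.11 − 0.04·(-6.5511) = 0.152044

0.152044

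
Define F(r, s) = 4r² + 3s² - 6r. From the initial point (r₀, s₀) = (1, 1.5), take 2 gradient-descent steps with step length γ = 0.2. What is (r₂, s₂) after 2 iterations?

∇F = (8r - 6, 6s)
Step 1: at (1, 1.5), ∇F = (2, 9) → (1, 1.5) − 0.2·(2, 9) = (0.6, -0.3)
Step 2: at (0.6, -0.3), ∇F = (-1.2, -1.8) → (0.6, -0.3) − 0.2·(-1.2, -1.8) = (0.84, 0.06)

(0.84, 0.06)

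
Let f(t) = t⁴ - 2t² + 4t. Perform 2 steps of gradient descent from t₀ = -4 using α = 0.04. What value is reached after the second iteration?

-19.60786944

f′(t) = 4t³ - 4t + 4
Step 1: f′(-4) = -236; t₁ = -4 − 0.04·(-236) = 5.44
Step 2: f′(5.44) = 626.196736; t₂ = 5.44 − 0.04·626.196736 = -19.60786944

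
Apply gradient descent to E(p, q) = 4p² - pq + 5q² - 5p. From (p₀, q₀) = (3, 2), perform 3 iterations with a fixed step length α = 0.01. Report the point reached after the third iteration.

(2.524901, 1.534489)

∇E = (8p - q - 5, -p + 10q)
Step 1: at (3, 2), ∇E = (17, 17) → (3, 2) − 0.01·(17, 17) = (2.83, 1.83)
Step 2: at (2.83, 1.83), ∇E = (15.81, 15.47) → (2.83, 1.83) − 0.01·(15.81, 15.47) = (2.6719, 1.6753)
Step 3: at (2.6719, 1.6753), ∇E = (14.6999, 14.0811) → (2.6719, 1.6753) − 0.01·(14.6999, 14.0811) = (2.524901, 1.534489)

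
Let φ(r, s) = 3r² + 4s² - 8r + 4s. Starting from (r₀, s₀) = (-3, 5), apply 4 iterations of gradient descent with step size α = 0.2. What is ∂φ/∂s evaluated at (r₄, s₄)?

∇φ = (6r - 8, 8s + 4)
Step 1: at (-3, 5), ∇φ = (-26, 44) → (-3, 5) − 0.2·(-26, 44) = (2.2, -3.8)
Step 2: at (2.2, -3.8), ∇φ = (5.2, -26.4) → (2.2, -3.8) − 0.2·(5.2, -26.4) = (1.16, 1.48)
Step 3: at (1.16, 1.48), ∇φ = (-1.04, 15.84) → (1.16, 1.48) − 0.2·(-1.04, 15.84) = (1.368, -1.688)
Step 4: at (1.368, -1.688), ∇φ = (0.208, -9.504) → (1.368, -1.688) − 0.2·(0.208, -9.504) = (1.3264, 0.2128)
∂φ/∂s at (1.3264, 0.2128) = 5.7024

5.7024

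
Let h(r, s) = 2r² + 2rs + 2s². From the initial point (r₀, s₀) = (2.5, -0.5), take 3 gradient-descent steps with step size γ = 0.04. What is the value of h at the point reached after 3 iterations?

3.884797077504

∇h = (4r + 2s, 2r + 4s)
Step 1: at (2.5, -0.5), ∇h = (9, 3) → (2.5, -0.5) − 0.04·(9, 3) = (2.14, -0.62)
Step 2: at (2.14, -0.62), ∇h = (7.32, 1.8) → (2.14, -0.62) − 0.04·(7.32, 1.8) = (1.8472, -0.692)
Step 3: at (1.8472, -0.692), ∇h = (6.0048, 0.9264) → (1.8472, -0.692) − 0.04·(6.0048, 0.9264) = (1.607008, -0.729056)
h(1.607008, -0.729056) = 3.884797077504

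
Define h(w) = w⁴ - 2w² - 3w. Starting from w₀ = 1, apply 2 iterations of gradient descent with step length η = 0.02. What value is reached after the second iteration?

1.10951872

h′(w) = 4w³ - 4w - 3
w₁ = 1 − 0.02·(-3) = 1.06
w₂ = 1.06 − 0.02·(-2.475936) = 1.10951872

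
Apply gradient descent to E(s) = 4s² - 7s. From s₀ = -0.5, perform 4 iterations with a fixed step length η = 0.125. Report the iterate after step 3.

0.875

E′(s) = 8s - 7
Step 1: E′(-0.5) = -11; s₁ = -0.5 − 0.125·(-11) = 0.875
Step 2: E′(0.875) = 0; s₂ = 0.875 − 0.125·0 = 0.875
Step 3: E′(0.875) = 0; s₃ = 0.875 − 0.125·0 = 0.875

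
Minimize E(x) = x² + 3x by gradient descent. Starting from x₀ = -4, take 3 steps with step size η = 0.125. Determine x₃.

-2.5546875

E′(x) = 2x + 3
x₁ = -4 − 0.125·(-5) = -3.375
x₂ = -3.375 − 0.125·(-3.75) = -2.90625
x₃ = -2.90625 − 0.125·(-2.8125) = -2.5546875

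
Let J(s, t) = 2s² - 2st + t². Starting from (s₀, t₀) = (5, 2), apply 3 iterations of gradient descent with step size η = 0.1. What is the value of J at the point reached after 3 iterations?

4.759168

∇J = (4s - 2t, -2s + 2t)
Step 1: at (5, 2), ∇J = (16, -6) → (5, 2) − 0.1·(16, -6) = (3.4, 2.6)
Step 2: at (3.4, 2.6), ∇J = (8.4, -1.6) → (3.4, 2.6) − 0.1·(8.4, -1.6) = (2.56, 2.76)
Step 3: at (2.56, 2.76), ∇J = (4.72, 0.4) → (2.56, 2.76) − 0.1·(4.72, 0.4) = (2.088, 2.72)
J(2.088, 2.72) = 4.759168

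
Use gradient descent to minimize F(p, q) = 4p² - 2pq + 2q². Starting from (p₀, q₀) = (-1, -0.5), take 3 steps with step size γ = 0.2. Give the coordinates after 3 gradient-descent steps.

∇F = (8p - 2q, -2p + 4q)
Step 1: at (-1, -0.5), ∇F = (-7, 0) → (-1, -0.5) − 0.2·(-7, 0) = (0.4, -0.5)
Step 2: at (0.4, -0.5), ∇F = (4.2, -2.8) → (0.4, -0.5) − 0.2·(4.2, -2.8) = (-0.44, 0.06)
Step 3: at (-0.44, 0.06), ∇F = (-3.64, 1.12) → (-0.44, 0.06) − 0.2·(-3.64, 1.12) = (0.288, -0.164)

(0.288, -0.164)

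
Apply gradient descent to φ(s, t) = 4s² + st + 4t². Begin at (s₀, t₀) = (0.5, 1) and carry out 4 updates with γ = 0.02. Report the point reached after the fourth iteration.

∇φ = (8s + t, s + 8t)
(s₁, t₁) = (0.5, 1) − 0.02·(5, 8.5) = (0.4, 0.83)
(s₂, t₂) = (0.4, 0.83) − 0.02·(4.03, 7.04) = (0.3194, 0.6892)
(s₃, t₃) = (0.3194, 0.6892) − 0.02·(3.2444, 5.833) = (0.254512, 0.57254)
(s₄, t₄) = (0.254512, 0.57254) − 0.02·(2.608636, 4.834832) = (0.20233928, 0.47584336)

(0.20233928, 0.47584336)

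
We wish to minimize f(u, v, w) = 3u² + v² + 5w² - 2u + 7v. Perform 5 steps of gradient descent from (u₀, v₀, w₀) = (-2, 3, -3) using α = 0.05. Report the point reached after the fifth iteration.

(-0.05883, 0.338185, -0.09375)

∇f = (6u - 2, 2v + 7, 10w)
(u₁, v₁, w₁) = (-2, 3, -3) − 0.05·(-14, 13, -30) = (-1.3, 2.35, -1.5)
(u₂, v₂, w₂) = (-1.3, 2.35, -1.5) − 0.05·(-9.8, 11.7, -15) = (-0.81, 1.765, -0.75)
(u₃, v₃, w₃) = (-0.81, 1.765, -0.75) − 0.05·(-6.86, 10.53, -7.5) = (-0.467, 1.2385, -0.375)
(u₄, v₄, w₄) = (-0.467, 1.2385, -0.375) − 0.05·(-4.802, 9.477, -3.75) = (-0.2269, 0.76465, -0.1875)
(u₅, v₅, w₅) = (-0.2269, 0.76465, -0.1875) − 0.05·(-3.3614, 8.5293, -1.875) = (-0.05883, 0.338185, -0.09375)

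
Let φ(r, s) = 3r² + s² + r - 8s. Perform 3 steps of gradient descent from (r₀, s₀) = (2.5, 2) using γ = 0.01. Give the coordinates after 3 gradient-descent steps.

(2.048224, 2.117616)

∇φ = (6r + 1, 2s - 8)
(r₁, s₁) = (2.5, 2) − 0.01·(16, -4) = (2.34, 2.04)
(r₂, s₂) = (2.34, 2.04) − 0.01·(15.04, -3.92) = (2.1896, 2.0792)
(r₃, s₃) = (2.1896, 2.0792) − 0.01·(14.1376, -3.8416) = (2.048224, 2.117616)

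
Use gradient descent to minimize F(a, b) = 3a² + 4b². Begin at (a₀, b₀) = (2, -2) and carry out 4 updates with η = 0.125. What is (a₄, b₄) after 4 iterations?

∇F = (6a, 8b)
Step 1: at (2, -2), ∇F = (12, -16) → (2, -2) − 0.125·(12, -16) = (0.5, 0)
Step 2: at (0.5, 0), ∇F = (3, 0) → (0.5, 0) − 0.125·(3, 0) = (0.125, 0)
Step 3: at (0.125, 0), ∇F = (0.75, 0) → (0.125, 0) − 0.125·(0.75, 0) = (0.03125, 0)
Step 4: at (0.03125, 0), ∇F = (0.1875, 0) → (0.03125, 0) − 0.125·(0.1875, 0) = (0.0078125, 0)

(0.0078125, 0)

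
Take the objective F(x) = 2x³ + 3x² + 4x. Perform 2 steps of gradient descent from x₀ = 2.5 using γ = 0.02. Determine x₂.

0.900372

F′(x) = 6x² + 6x + 4
Step 1: F′(2.5) = 56.5; x₁ = 2.5 − 0.02·56.5 = 1.37
Step 2: F′(1.37) = 23.4814; x₂ = 1.37 − 0.02·23.4814 = 0.900372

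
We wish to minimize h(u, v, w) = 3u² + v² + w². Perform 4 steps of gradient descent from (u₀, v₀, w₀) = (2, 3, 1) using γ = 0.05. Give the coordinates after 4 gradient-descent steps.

∇h = (6u, 2v, 2w)
(u₁, v₁, w₁) = (2, 3, 1) − 0.05·(12, 6, 2) = (1.4, 2.7, 0.9)
(u₂, v₂, w₂) = (1.4, 2.7, 0.9) − 0.05·(8.4, 5.4, 1.8) = (0.98, 2.43, 0.81)
(u₃, v₃, w₃) = (0.98, 2.43, 0.81) − 0.05·(5.88, 4.86, 1.62) = (0.686, 2.187, 0.729)
(u₄, v₄, w₄) = (0.686, 2.187, 0.729) − 0.05·(4.116, 4.374, 1.458) = (0.4802, 1.9683, 0.6561)

(0.4802, 1.9683, 0.6561)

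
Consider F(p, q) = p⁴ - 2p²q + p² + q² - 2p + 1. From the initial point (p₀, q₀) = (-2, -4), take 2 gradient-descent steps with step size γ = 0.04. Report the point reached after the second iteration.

(0.304, -3.04)

∇F = (4p³ - 4pq + 2p - 2, -2p² + 2q)
(p₁, q₁) = (-2, -4) − 0.04·(-70, -16) = (0.8, -3.36)
(p₂, q₂) = (0.8, -3.36) − 0.04·(12.4, -8) = (0.304, -3.04)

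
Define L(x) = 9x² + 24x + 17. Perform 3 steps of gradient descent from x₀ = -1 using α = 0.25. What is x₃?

L′(x) = 18x + 24
x₁ = -1 − 0.25·6 = -2.5
x₂ = -2.5 − 0.25·(-21) = 2.75
x₃ = 2.75 − 0.25·73.5 = -15.625

-15.625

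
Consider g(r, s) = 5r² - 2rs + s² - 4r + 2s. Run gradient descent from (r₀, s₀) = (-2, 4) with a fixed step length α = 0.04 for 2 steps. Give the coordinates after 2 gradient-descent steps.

∇g = (10r - 2s - 4, -2r + 2s + 2)
Step 1: at (-2, 4), ∇g = (-32, 14) → (-2, 4) − 0.04·(-32, 14) = (-0.72, 3.44)
Step 2: at (-0.72, 3.44), ∇g = (-18.08, 10.32) → (-0.72, 3.44) − 0.04·(-18.08, 10.32) = (0.0032, 3.0272)

(0.0032, 3.0272)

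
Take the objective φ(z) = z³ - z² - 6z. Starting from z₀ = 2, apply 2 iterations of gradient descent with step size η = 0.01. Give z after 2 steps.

1.961988

φ′(z) = 3z² - 2z - 6
z₁ = 2 − 0.01·2 = 1.98
z₂ = 1.98 − 0.01·1.8012 = 1.961988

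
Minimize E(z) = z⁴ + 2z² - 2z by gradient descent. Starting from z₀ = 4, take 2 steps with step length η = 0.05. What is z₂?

163.975

E′(z) = 4z³ + 4z - 2
z₁ = 4 − 0.05·270 = -9.5
z₂ = -9.5 − 0.05·(-3469.5) = 163.975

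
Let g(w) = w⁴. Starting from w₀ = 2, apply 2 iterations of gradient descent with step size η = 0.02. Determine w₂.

1.15876352

g′(w) = 4w³
w₁ = 2 − 0.02·32 = 1.36
w₂ = 1.36 − 0.02·10.061824 = 1.15876352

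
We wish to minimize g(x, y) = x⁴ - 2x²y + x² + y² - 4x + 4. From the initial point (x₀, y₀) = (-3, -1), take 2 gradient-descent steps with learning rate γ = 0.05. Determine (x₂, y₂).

(-5.225, 1.225)

∇g = (4x³ - 4xy + 2x - 4, -2x² + 2y)
(x₁, y₁) = (-3, -1) − 0.05·(-130, -20) = (3.5, 0)
(x₂, y₂) = (3.5, 0) − 0.05·(174.5, -24.5) = (-5.225, 1.225)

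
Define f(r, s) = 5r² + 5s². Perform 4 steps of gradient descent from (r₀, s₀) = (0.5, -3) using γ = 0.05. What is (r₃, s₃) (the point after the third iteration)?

∇f = (10r, 10s)
(r₁, s₁) = (0.5, -3) − 0.05·(5, -30) = (0.25, -1.5)
(r₂, s₂) = (0.25, -1.5) − 0.05·(2.5, -15) = (0.125, -0.75)
(r₃, s₃) = (0.125, -0.75) − 0.05·(1.25, -7.5) = (0.0625, -0.375)

(0.0625, -0.375)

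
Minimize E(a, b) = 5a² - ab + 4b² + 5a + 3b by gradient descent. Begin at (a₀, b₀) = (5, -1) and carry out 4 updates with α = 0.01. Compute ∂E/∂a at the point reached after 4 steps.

36.4677208

∇E = (10a - b + 5, -a + 8b + 3)
(a₁, b₁) = (5, -1) − 0.01·(56, -10) = (4.44, -0.9)
(a₂, b₂) = (4.44, -0.9) − 0.01·(50.3, -8.64) = (3.937, -0.8136)
(a₃, b₃) = (3.937, -0.8136) − 0.01·(45.1836, -7.4458) = (3.485164, -0.739142)
(a₄, b₄) = (3.485164, -0.739142) − 0.01·(40.590782, -6.3983) = (3.07925618, -0.675159)
∂E/∂a at (3.07925618, -0.675159) = 36.4677208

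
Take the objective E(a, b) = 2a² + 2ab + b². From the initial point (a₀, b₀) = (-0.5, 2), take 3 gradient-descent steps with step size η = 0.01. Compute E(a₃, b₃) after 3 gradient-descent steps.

∇E = (4a + 2b, 2a + 2b)
Step 1: at (-0.5, 2), ∇E = (2, 3) → (-0.5, 2) − 0.01·(2, 3) = (-0.52, 1.97)
Step 2: at (-0.52, 1.97), ∇E = (1.86, 2.9) → (-0.52, 1.97) − 0.01·(1.86, 2.9) = (-0.5386, 1.941)
Step 3: at (-0.5386, 1.941), ∇E = (1.7276, 2.8048) → (-0.5386, 1.941) − 0.01·(1.7276, 2.8048) = (-0.555876, 1.912952)
E(-0.555876, 1.912952) = 2.150653397152

2.150653397152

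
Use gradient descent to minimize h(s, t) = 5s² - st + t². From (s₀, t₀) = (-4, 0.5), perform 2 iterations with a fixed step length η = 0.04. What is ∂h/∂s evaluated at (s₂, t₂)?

-14.3408

∇h = (10s - t, -s + 2t)
(s₁, t₁) = (-4, 0.5) − 0.04·(-40.5, 5) = (-2.38, 0.3)
(s₂, t₂) = (-2.38, 0.3) − 0.04·(-24.1, 2.98) = (-1.416, 0.1808)
∂h/∂s at (-1.416, 0.1808) = -14.3408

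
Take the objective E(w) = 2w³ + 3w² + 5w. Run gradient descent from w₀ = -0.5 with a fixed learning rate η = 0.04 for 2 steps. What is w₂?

-0.784704

E′(w) = 6w² + 6w + 5
w₁ = -0.5 − 0.04·3.5 = -0.64
w₂ = -0.64 − 0.04·3.6176 = -0.784704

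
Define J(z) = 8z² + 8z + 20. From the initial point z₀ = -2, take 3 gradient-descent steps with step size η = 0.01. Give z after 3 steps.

J′(z) = 16z + 8
Step 1: J′(-2) = -24; z₁ = -2 − 0.01·(-24) = -1.76
Step 2: J′(-1.76) = -20.16; z₂ = -1.76 − 0.01·(-20.16) = -1.5584
Step 3: J′(-1.5584) = -16.9344; z₃ = -1.5584 − 0.01·(-16.9344) = -1.389056

-1.389056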